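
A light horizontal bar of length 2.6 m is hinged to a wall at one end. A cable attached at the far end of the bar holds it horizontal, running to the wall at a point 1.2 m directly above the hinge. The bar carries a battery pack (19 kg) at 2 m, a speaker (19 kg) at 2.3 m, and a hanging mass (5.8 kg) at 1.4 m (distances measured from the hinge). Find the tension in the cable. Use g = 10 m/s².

Choose the hinge as the axis so the unknown hinge reaction has zero arm there.
Battery pack: 19 × 10 = 190 N down at 2 m → arm 2 m, τ = 190 × 2 = 380 N·m clockwise.
Speaker: 19 × 10 = 190 N down at 2.3 m → arm 2.3 m, τ = 190 × 2.3 = 437 N·m clockwise.
Hanging mass: 5.8 × 10 = 58 N down at 1.4 m → arm 1.4 m, τ = 58 × 1.4 = 81.2 N·m clockwise.
Total clockwise load moment = 898.2 N·m.
The cable tension T acts at 2.6 m; only its component perpendicular to the bar, T sinθ, produces torque. sinθ = h/√(h²+d²) = 1.2/√(1.2²+2.6²) = 0.4191.
For rotational equilibrium, T × 2.6 × 0.4191 = 898.2, so T = 898.2 / 1.09 = 824 N.

T ≈ 824 N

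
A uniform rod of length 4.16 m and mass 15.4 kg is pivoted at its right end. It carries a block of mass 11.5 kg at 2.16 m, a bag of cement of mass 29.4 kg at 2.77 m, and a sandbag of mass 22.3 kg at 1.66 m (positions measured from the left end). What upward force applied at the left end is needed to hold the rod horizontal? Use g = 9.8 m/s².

Taking torques about the right end:
Beam weight: 15.4 × 9.8 = 150.9 N down at 2.08 m → arm 2.08 m, τ = 150.9 × 2.08 = 313.9 N·m counterclockwise.
Block: 11.5 × 9.8 = 112.7 N down at 2.16 m → arm 2 m, τ = 112.7 × 2 = 225.4 N·m counterclockwise.
Bag of cement: 29.4 × 9.8 = 288.1 N down at 2.77 m → arm 1.39 m, τ = 288.1 × 1.39 = 400.5 N·m counterclockwise.
Sandbag: 22.3 × 9.8 = 218.5 N down at 1.66 m → arm 2.5 m, τ = 218.5 × 2.5 = 546.2 N·m counterclockwise.
Net moment of the loads = 1486 N·m counterclockwise.
The upward force F acts at the left end, arm 4.16 m, giving F × 4.16 clockwise.
Setting net torque to zero: F × 4.16 = 1486 → F = 1486 / 4.16 = 357 N.

F ≈ 357 N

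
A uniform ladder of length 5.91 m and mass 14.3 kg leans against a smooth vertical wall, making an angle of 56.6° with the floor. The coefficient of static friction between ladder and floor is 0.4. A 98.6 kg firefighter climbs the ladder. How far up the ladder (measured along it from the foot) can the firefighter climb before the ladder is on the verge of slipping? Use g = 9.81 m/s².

d ≈ 3.68 m

Choose the foot of the ladder as the axis so the floor normal and friction both act there and drop out.
Ladder weight 14.3×9.81 = 140.3 N acts at 2.955 m along the ladder; its horizontal arm is 2.955·cos56.6° = 1.627 m → τ = 228.3 N·m clockwise.
Firefighter weight 98.6×9.81 = 967.3 N at distance d → arm d·cos56.6° → τ = 967.3·d·0.5505 clockwise.
Wall normal N at the top has arm L sinθ = 4.934 m counterclockwise, so Στ = 0 gives N·4.934 = 228.3 + 532.5·d.
ΣFy = 0 ⇒ N_floor = 1108 N, so the maximum friction is μ_s·N_floor = 0.4×1108 = 443.2 N. ΣFx = 0 ⇒ N_wall = f, so at the slipping point N = 443.2 N.
Substituting: 443.2×4.934 = 228.3 + 532.5·d ⇒ d = (2187 − 228.3) / 532.5 = 3.68 m.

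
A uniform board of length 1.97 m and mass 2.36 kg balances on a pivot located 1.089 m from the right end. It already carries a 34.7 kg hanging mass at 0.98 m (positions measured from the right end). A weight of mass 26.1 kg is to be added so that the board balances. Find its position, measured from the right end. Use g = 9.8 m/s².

Choose the pivot (at 1.089 m from the right end) as the axis so the support reaction has zero arm there.
Beam weight: 2.36 × 9.8 = 23.13 N down at 0.985 m → arm 0.104 m, τ = 23.13 × 0.104 = 2.406 N·m clockwise.
Hanging mass: 34.7 × 9.8 = 340.1 N down at 0.98 m → arm 0.109 m, τ = 340.1 × 0.109 = 37.07 N·m clockwise.
Net moment of existing loads = 39.48 N·m clockwise.
The weight weighs 26.1 × 9.8 = 255.8 N and must supply an equal counterclockwise moment, so its lever arm about the pivot is 39.48 / 255.8 = 0.154 m.
That puts it at 1.089 + 0.154 = 1.24 m from the right end.

x ≈ 1.24 m from the right end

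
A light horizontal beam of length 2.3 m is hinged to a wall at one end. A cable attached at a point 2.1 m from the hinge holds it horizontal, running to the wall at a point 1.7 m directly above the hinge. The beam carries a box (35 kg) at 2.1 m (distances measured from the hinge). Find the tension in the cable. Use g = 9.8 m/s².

About the hinge:
Box: 35 × 9.8 = 343 N down at 2.1 m → arm 2.1 m, τ = 343 × 2.1 = 720.3 N·m clockwise.
Total clockwise load moment = 720.3 N·m.
The cable tension T acts at 2.1 m; only its component perpendicular to the beam, T sinθ, produces torque. sinθ = h/√(h²+d²) = 1.7/√(1.7²+2.1²) = 0.6292.
Balancing moments: T × 2.1 × 0.6292 = 720.3, giving T = 720.3 / 1.321 = 545 N.

T ≈ 545 N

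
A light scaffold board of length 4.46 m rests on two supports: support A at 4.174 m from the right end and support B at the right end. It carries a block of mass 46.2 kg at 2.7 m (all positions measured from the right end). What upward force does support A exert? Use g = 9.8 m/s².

R_A ≈ 293 N

Choose support B as the axis so its reaction then has zero moment arm.
Block: 46.2 × 9.8 = 452.8 N down at 2.7 m → arm 2.7 m, τ = 452.8 × 2.7 = 1223 N·m counterclockwise.
Net load moment about support B = 1223 N·m counterclockwise.
Reaction R at support A is upward at 4.174 m, arm 4.174 m → moment R × 4.174 clockwise.
Setting net torque to zero: R × 4.174 = 1223 → R = 293 N.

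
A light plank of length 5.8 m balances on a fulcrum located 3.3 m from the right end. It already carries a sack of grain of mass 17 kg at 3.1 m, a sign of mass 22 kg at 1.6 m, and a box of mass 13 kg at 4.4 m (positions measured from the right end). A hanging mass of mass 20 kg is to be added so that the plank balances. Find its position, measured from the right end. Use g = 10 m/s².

x ≈ 4.62 m from the right end

Take moments about the fulcrum (at 3.3 m from the right end).
Sack of grain: 17 × 10 = 170 N down at 3.1 m → arm 0.2 m, τ = 170 × 0.2 = 34 N·m clockwise.
Sign: 22 × 10 = 220 N down at 1.6 m → arm 1.7 m, τ = 220 × 1.7 = 374 N·m clockwise.
Box: 13 × 10 = 130 N down at 4.4 m → arm 1.1 m, τ = 130 × 1.1 = 143 N·m counterclockwise.
Net moment of existing loads = 265 N·m clockwise.
The hanging mass weighs 20 × 10 = 200 N and must supply an equal counterclockwise moment, so its lever arm about the fulcrum is 265 / 200 = 1.32 m.
That puts it at 3.3 + 1.32 = 4.62 m from the right end.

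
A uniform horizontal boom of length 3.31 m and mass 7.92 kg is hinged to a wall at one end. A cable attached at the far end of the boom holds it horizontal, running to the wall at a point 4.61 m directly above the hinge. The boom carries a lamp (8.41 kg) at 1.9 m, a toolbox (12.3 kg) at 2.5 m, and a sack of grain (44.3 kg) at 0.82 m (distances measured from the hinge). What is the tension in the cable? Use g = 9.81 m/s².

T ≈ 351 N

About the hinge:
Beam weight: 7.92 × 9.81 = 77.7 N down at 1.655 m → arm 1.655 m, τ = 77.7 × 1.655 = 128.6 N·m clockwise.
Lamp: 8.41 × 9.81 = 82.5 N down at 1.9 m → arm 1.9 m, τ = 82.5 × 1.9 = 156.8 N·m clockwise.
Toolbox: 12.3 × 9.81 = 120.7 N down at 2.5 m → arm 2.5 m, τ = 120.7 × 2.5 = 301.8 N·m clockwise.
Sack of grain: 44.3 × 9.81 = 434.6 N down at 0.82 m → arm 0.82 m, τ = 434.6 × 0.82 = 356.4 N·m clockwise.
Total clockwise load moment = 943.6 N·m.
The cable tension T acts at 3.31 m; only its component perpendicular to the boom, T sinθ, produces torque. sinθ = h/√(h²+d²) = 4.61/√(4.61²+3.31²) = 0.8123.
For rotational equilibrium, T × 3.31 × 0.8123 = 943.6, so T = 943.6 / 2.689 = 351 N.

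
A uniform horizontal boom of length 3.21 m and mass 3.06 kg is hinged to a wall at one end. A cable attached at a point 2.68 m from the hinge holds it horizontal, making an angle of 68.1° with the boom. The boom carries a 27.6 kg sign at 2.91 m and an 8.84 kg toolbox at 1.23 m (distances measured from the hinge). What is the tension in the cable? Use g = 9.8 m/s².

T ≈ 379 N

Sum moments about the hinge (the unknown hinge reaction has zero arm there).
Beam weight: 3.06 × 9.8 = 29.99 N down at 1.605 m → arm 1.605 m, τ = 29.99 × 1.605 = 48.13 N·m clockwise.
Sign: 27.6 × 9.8 = 270.5 N down at 2.91 m → arm 2.91 m, τ = 270.5 × 2.91 = 787.2 N·m clockwise.
Toolbox: 8.84 × 9.8 = 86.63 N down at 1.23 m → arm 1.23 m, τ = 86.63 × 1.23 = 106.6 N·m clockwise.
Total clockwise load moment = 941.9 N·m.
The cable tension T acts at 2.68 m; only its component perpendicular to the boom, T sinθ, produces torque. sin 68.1° = 0.9278.
Στ = 0 ⇒ T × 2.68 × 0.9278 = 941.9 ⇒ T = 941.9 / 2.487 = 379 N.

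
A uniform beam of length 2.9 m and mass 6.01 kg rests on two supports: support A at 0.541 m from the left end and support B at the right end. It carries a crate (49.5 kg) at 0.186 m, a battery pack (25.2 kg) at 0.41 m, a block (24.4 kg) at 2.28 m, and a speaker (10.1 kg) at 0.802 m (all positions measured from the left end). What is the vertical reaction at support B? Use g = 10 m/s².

R_B ≈ 126 N

About support A:
Beam weight: 6.01 × 10 = 60.1 N down at 1.45 m → arm 0.909 m, τ = 60.1 × 0.909 = 54.63 N·m clockwise.
Crate: 49.5 × 10 = 495 N down at 0.186 m → arm 0.355 m, τ = 495 × 0.355 = 175.7 N·m counterclockwise.
Battery pack: 25.2 × 10 = 252 N down at 0.41 m → arm 0.131 m, τ = 252 × 0.131 = 33.01 N·m counterclockwise.
Block: 24.4 × 10 = 244 N down at 2.28 m → arm 1.739 m, τ = 244 × 1.739 = 424.3 N·m clockwise.
Speaker: 10.1 × 10 = 101 N down at 0.802 m → arm 0.261 m, τ = 101 × 0.261 = 26.36 N·m clockwise.
Net load moment about support A = 296.6 N·m clockwise.
Reaction R at support B is upward at 2.9 m, arm 2.359 m → moment R × 2.359 counterclockwise.
Στ = 0 ⇒ R × 2.359 = 296.6 ⇒ R = 126 N.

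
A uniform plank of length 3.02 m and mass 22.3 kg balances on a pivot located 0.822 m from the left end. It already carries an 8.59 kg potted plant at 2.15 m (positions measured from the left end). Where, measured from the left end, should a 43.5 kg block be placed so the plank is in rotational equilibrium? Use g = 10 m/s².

Choose the pivot (at 0.822 m from the left end) as the axis so the support reaction has zero arm there.
Beam weight: 22.3 × 10 = 223 N down at 1.51 m → arm 0.688 m, τ = 223 × 0.688 = 153.4 N·m clockwise.
Potted plant: 8.59 × 10 = 85.9 N down at 2.15 m → arm 1.328 m, τ = 85.9 × 1.328 = 114.1 N·m clockwise.
Net moment of existing loads = 267.5 N·m clockwise.
The block weighs 43.5 × 10 = 435 N and must supply an equal counterclockwise moment, so its lever arm about the pivot is 267.5 / 435 = 0.615 m.
That puts it at 0.822 − 0.615 = 0.207 m from the left end.

x ≈ 0.207 m from the left end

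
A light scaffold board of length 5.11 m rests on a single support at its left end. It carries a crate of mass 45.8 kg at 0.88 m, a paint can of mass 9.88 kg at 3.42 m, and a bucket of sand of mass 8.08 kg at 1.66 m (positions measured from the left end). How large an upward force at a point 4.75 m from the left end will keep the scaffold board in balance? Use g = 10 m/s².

F ≈ 184 N

Take moments about the left end.
Crate: 45.8 × 10 = 458 N down at 0.88 m → arm 0.88 m, τ = 458 × 0.88 = 403 N·m clockwise.
Paint can: 9.88 × 10 = 98.8 N down at 3.42 m → arm 3.42 m, τ = 98.8 × 3.42 = 337.9 N·m clockwise.
Bucket of sand: 8.08 × 10 = 80.8 N down at 1.66 m → arm 1.66 m, τ = 80.8 × 1.66 = 134.1 N·m clockwise.
Net moment of the loads = 875 N·m clockwise.
The upward force F acts at a point 4.75 m from the left end, arm 4.75 m, giving F × 4.75 counterclockwise.
Setting net torque to zero: F × 4.75 = 875 → F = 875 / 4.75 = 184 N.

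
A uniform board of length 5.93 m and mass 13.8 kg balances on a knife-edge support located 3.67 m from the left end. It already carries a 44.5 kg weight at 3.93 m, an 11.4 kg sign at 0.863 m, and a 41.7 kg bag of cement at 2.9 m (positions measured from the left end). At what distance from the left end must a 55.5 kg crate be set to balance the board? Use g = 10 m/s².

x ≈ 4.79 m from the left end

Sum moments about the knife-edge support (at 3.67 m from the left end) (the support reaction has zero arm there).
Beam weight: 13.8 × 10 = 138 N down at 2.965 m → arm 0.705 m, τ = 138 × 0.705 = 97.29 N·m counterclockwise.
Weight: 44.5 × 10 = 445 N down at 3.93 m → arm 0.26 m, τ = 445 × 0.26 = 115.7 N·m clockwise.
Sign: 11.4 × 10 = 114 N down at 0.863 m → arm 2.807 m, τ = 114 × 2.807 = 320 N·m counterclockwise.
Bag of cement: 41.7 × 10 = 417 N down at 2.9 m → arm 0.77 m, τ = 417 × 0.77 = 321.1 N·m counterclockwise.
Net moment of existing loads = 622.7 N·m counterclockwise.
The crate weighs 55.5 × 10 = 555 N and must supply an equal clockwise moment, so its lever arm about the knife-edge support is 622.7 / 555 = 1.12 m.
That puts it at 3.67 + 1.12 = 4.79 m from the left end.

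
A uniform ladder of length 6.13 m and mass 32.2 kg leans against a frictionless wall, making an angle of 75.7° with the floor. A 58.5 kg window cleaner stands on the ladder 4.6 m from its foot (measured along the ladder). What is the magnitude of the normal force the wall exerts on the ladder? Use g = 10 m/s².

N_wall ≈ 153 N

Choose the foot of the ladder as the axis so the floor normal and friction both act there and drop out.
Ladder weight 32.2×10 = 322 N acts at 3.065 m along the ladder; its horizontal arm is 3.065·cos75.7° = 0.7571 m → τ = 243.8 N·m clockwise.
Window cleaner: 58.5×10 = 585 N at 4.6 m → arm 1.136 m → τ = 664.6 N·m clockwise.
Wall normal N acts horizontally at the top; its moment arm is the height L sinθ = 6.13·sin75.7° = 5.94 m, counterclockwise.
Setting net torque to zero: N × 5.94 = 908.4 → N = 153 N.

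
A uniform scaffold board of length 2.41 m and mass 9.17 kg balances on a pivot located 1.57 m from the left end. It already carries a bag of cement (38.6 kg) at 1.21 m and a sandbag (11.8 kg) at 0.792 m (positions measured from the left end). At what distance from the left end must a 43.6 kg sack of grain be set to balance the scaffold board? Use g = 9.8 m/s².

x ≈ 2.18 m from the left end

Choose the pivot (at 1.57 m from the left end) as the axis so the support reaction has zero arm there.
Beam weight: 9.17 × 9.8 = 89.87 N down at 1.205 m → arm 0.365 m, τ = 89.87 × 0.365 = 32.8 N·m counterclockwise.
Bag of cement: 38.6 × 9.8 = 378.3 N down at 1.21 m → arm 0.36 m, τ = 378.3 × 0.36 = 136.2 N·m counterclockwise.
Sandbag: 11.8 × 9.8 = 115.6 N down at 0.792 m → arm 0.778 m, τ = 115.6 × 0.778 = 89.94 N·m counterclockwise.
Net moment of existing loads = 258.9 N·m counterclockwise.
The sack of grain weighs 43.6 × 9.8 = 427.3 N and must supply an equal clockwise moment, so its lever arm about the pivot is 258.9 / 427.3 = 0.606 m.
That puts it at 1.57 + 0.606 = 2.18 m from the left end.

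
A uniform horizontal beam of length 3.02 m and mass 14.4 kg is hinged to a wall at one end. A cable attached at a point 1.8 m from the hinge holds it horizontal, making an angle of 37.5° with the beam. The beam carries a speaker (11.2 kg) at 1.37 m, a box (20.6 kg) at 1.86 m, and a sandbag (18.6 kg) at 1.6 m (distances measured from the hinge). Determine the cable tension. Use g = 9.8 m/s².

T ≈ 941 N

Sum moments about the hinge (the unknown hinge reaction has zero arm there).
Beam weight: 14.4 × 9.8 = 141.1 N down at 1.51 m → arm 1.51 m, τ = 141.1 × 1.51 = 213.1 N·m clockwise.
Speaker: 11.2 × 9.8 = 109.8 N down at 1.37 m → arm 1.37 m, τ = 109.8 × 1.37 = 150.4 N·m clockwise.
Box: 20.6 × 9.8 = 201.9 N down at 1.86 m → arm 1.86 m, τ = 201.9 × 1.86 = 375.5 N·m clockwise.
Sandbag: 18.6 × 9.8 = 182.3 N down at 1.6 m → arm 1.6 m, τ = 182.3 × 1.6 = 291.7 N·m clockwise.
Total clockwise load moment = 1031 N·m.
The cable tension T acts at 1.8 m; only its component perpendicular to the beam, T sinθ, produces torque. sin 37.5° = 0.6088.
For rotational equilibrium, T × 1.8 × 0.6088 = 1031, so T = 1031 / 1.096 = 941 N.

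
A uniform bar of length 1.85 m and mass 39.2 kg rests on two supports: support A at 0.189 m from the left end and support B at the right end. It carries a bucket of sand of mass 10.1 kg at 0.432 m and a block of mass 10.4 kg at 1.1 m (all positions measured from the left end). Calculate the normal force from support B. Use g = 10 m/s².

About support A:
Beam weight: 39.2 × 10 = 392 N down at 0.925 m → arm 0.736 m, τ = 392 × 0.736 = 288.5 N·m clockwise.
Bucket of sand: 10.1 × 10 = 101 N down at 0.432 m → arm 0.243 m, τ = 101 × 0.243 = 24.54 N·m clockwise.
Block: 10.4 × 10 = 104 N down at 1.1 m → arm 0.911 m, τ = 104 × 0.911 = 94.74 N·m clockwise.
Net load moment about support A = 407.8 N·m clockwise.
Reaction R at support B is upward at 1.85 m, arm 1.661 m → moment R × 1.661 counterclockwise.
For rotational equilibrium, R × 1.661 = 407.8, so R = 246 N.

R_B ≈ 246 N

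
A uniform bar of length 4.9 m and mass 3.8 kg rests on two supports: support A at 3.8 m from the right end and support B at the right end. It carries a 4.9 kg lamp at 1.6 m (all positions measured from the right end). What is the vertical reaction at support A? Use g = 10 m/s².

Taking torques about support B:
Beam weight: 3.8 × 10 = 38 N down at 2.45 m → arm 2.45 m, τ = 38 × 2.45 = 93.1 N·m counterclockwise.
Lamp: 4.9 × 10 = 49 N down at 1.6 m → arm 1.6 m, τ = 49 × 1.6 = 78.4 N·m counterclockwise.
Net load moment about support B = 171.5 N·m counterclockwise.
Reaction R at support A is upward at 3.8 m, arm 3.8 m → moment R × 3.8 clockwise.
Στ = 0 ⇒ R × 3.8 = 171.5 ⇒ R = 45.1 N.

R_A ≈ 45.1 N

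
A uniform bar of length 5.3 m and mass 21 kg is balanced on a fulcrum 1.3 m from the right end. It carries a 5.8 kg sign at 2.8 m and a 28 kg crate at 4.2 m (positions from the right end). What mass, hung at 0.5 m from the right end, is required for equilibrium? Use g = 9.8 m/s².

m ≈ 148 kg

Sum moments about the fulcrum (at 1.3 m from the right end) (the support reaction has zero arm there).
Beam weight: 21 × 9.8 = 205.8 N down at 2.65 m → arm 1.35 m, τ = 205.8 × 1.35 = 277.8 N·m counterclockwise.
Sign: 5.8 × 9.8 = 56.84 N down at 2.8 m → arm 1.5 m, τ = 56.84 × 1.5 = 85.26 N·m counterclockwise.
Crate: 28 × 9.8 = 274.4 N down at 4.2 m → arm 2.9 m, τ = 274.4 × 2.9 = 795.8 N·m counterclockwise.
Net moment of known loads = 1159 N·m counterclockwise.
An unknown mass m at 0.5 m has arm 0.8 m; its moment is m·g·0.8 clockwise.
For rotational equilibrium, m × 9.8 × 0.8 = 1159, so m = 1159 / (9.8 × 0.8) = 148 kg.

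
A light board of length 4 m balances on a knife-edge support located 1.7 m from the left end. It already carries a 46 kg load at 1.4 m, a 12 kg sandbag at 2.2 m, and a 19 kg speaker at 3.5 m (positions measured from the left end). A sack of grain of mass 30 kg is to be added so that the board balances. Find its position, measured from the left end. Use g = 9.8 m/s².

Choose the knife-edge support (at 1.7 m from the left end) as the axis so the support reaction has zero arm there.
Load: 46 × 9.8 = 450.8 N down at 1.4 m → arm 0.3 m, τ = 450.8 × 0.3 = 135.2 N·m counterclockwise.
Sandbag: 12 × 9.8 = 117.6 N down at 2.2 m → arm 0.5 m, τ = 117.6 × 0.5 = 58.8 N·m clockwise.
Speaker: 19 × 9.8 = 186.2 N down at 3.5 m → arm 1.8 m, τ = 186.2 × 1.8 = 335.2 N·m clockwise.
Net moment of existing loads = 258.8 N·m clockwise.
The sack of grain weighs 30 × 9.8 = 294 N and must supply an equal counterclockwise moment, so its lever arm about the knife-edge support is 258.8 / 294 = 0.88 m.
That puts it at 1.7 − 0.88 = 0.82 m from the left end.

x ≈ 0.82 m from the left end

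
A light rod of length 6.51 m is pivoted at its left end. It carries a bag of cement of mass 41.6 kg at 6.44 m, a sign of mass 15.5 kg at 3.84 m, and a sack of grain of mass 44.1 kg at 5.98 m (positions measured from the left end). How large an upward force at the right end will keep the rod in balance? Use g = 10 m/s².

F ≈ 908 N

Sum moments about the left end (the unknown pivot reaction has zero arm there).
Bag of cement: 41.6 × 10 = 416 N down at 6.44 m → arm 6.44 m, τ = 416 × 6.44 = 2679 N·m clockwise.
Sign: 15.5 × 10 = 155 N down at 3.84 m → arm 3.84 m, τ = 155 × 3.84 = 595.2 N·m clockwise.
Sack of grain: 44.1 × 10 = 441 N down at 5.98 m → arm 5.98 m, τ = 441 × 5.98 = 2637 N·m clockwise.
Net moment of the loads = 5911 N·m clockwise.
The upward force F acts at the right end, arm 6.51 m, giving F × 6.51 counterclockwise.
Balancing moments: F × 6.51 = 5911, giving F = 5911 / 6.51 = 908 N.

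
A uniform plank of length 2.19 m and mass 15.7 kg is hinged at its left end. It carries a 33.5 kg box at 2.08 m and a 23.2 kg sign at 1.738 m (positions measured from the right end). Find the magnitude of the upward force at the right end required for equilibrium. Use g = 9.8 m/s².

F ≈ 140 N

Sum moments about the left end (the unknown pivot reaction has zero arm there).
Beam weight: 15.7 × 9.8 = 153.9 N down at 1.095 m → arm 1.095 m, τ = 153.9 × 1.095 = 168.5 N·m clockwise.
Box: 33.5 × 9.8 = 328.3 N down at 2.08 m → arm 0.11 m, τ = 328.3 × 0.11 = 36.11 N·m clockwise.
Sign: 23.2 × 9.8 = 227.4 N down at 1.738 m → arm 0.452 m, τ = 227.4 × 0.452 = 102.8 N·m clockwise.
Net moment of the loads = 307.4 N·m clockwise.
The upward force F acts at the right end, arm 2.19 m, giving F × 2.19 counterclockwise.
Setting net torque to zero: F × 2.19 = 307.4 → F = 307.4 / 2.19 = 140 N.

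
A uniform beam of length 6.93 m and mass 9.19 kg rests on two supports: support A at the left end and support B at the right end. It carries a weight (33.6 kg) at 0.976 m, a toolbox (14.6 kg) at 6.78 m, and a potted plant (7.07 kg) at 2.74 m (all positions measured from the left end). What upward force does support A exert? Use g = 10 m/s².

Sum moments about support B (its reaction then has zero moment arm).
Beam weight: 9.19 × 10 = 91.9 N down at 3.465 m → arm 3.465 m, τ = 91.9 × 3.465 = 318.4 N·m counterclockwise.
Weight: 33.6 × 10 = 336 N down at 0.976 m → arm 5.954 m, τ = 336 × 5.954 = 2001 N·m counterclockwise.
Toolbox: 14.6 × 10 = 146 N down at 6.78 m → arm 0.15 m, τ = 146 × 0.15 = 21.9 N·m counterclockwise.
Potted plant: 7.07 × 10 = 70.7 N down at 2.74 m → arm 4.19 m, τ = 70.7 × 4.19 = 296.2 N·m counterclockwise.
Net load moment about support B = 2638 N·m counterclockwise.
Reaction R at support A is upward at 0 m, arm 6.93 m → moment R × 6.93 clockwise.
For rotational equilibrium, R × 6.93 = 2638, so R = 381 N.

R_A ≈ 381 N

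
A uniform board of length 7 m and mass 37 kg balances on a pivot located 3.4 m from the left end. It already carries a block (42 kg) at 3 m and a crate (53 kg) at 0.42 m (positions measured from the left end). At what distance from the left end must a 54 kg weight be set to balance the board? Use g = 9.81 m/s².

x ≈ 6.57 m from the left end

Choose the pivot (at 3.4 m from the left end) as the axis so the support reaction has zero arm there.
Beam weight: 37 × 9.81 = 363 N down at 3.5 m → arm 0.1 m, τ = 363 × 0.1 = 36.3 N·m clockwise.
Block: 42 × 9.81 = 412 N down at 3 m → arm 0.4 m, τ = 412 × 0.4 = 164.8 N·m counterclockwise.
Crate: 53 × 9.81 = 519.9 N down at 0.42 m → arm 2.98 m, τ = 519.9 × 2.98 = 1549 N·m counterclockwise.
Net moment of existing loads = 1678 N·m counterclockwise.
The weight weighs 54 × 9.81 = 529.7 N and must supply an equal clockwise moment, so its lever arm about the pivot is 1678 / 529.7 = 3.17 m.
That puts it at 3.4 + 3.17 = 6.57 m from the left end.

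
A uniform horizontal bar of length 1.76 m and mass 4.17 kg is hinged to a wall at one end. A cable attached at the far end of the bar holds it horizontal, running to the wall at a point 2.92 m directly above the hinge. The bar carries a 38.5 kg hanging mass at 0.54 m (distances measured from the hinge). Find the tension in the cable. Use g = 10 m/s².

Sum moments about the hinge (the unknown hinge reaction has zero arm there).
Beam weight: 4.17 × 10 = 41.7 N down at 0.88 m → arm 0.88 m, τ = 41.7 × 0.88 = 36.7 N·m clockwise.
Hanging mass: 38.5 × 10 = 385 N down at 0.54 m → arm 0.54 m, τ = 385 × 0.54 = 207.9 N·m clockwise.
Total clockwise load moment = 244.6 N·m.
The cable tension T acts at 1.76 m; only its component perpendicular to the bar, T sinθ, produces torque. sinθ = h/√(h²+d²) = 2.92/√(2.92²+1.76²) = 0.8565.
Στ = 0 ⇒ T × 1.76 × 0.8565 = 244.6 ⇒ T = 244.6 / 1.507 = 162 N.

T ≈ 162 N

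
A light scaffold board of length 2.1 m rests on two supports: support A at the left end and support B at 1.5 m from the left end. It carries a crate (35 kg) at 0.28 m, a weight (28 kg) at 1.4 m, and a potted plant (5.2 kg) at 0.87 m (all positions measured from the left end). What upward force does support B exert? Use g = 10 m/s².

About support A:
Crate: 35 × 10 = 350 N down at 0.28 m → arm 0.28 m, τ = 350 × 0.28 = 98 N·m clockwise.
Weight: 28 × 10 = 280 N down at 1.4 m → arm 1.4 m, τ = 280 × 1.4 = 392 N·m clockwise.
Potted plant: 5.2 × 10 = 52 N down at 0.87 m → arm 0.87 m, τ = 52 × 0.87 = 45.24 N·m clockwise.
Net load moment about support A = 535.2 N·m clockwise.
Reaction R at support B is upward at 1.5 m, arm 1.5 m → moment R × 1.5 counterclockwise.
Στ = 0 ⇒ R × 1.5 = 535.2 ⇒ R = 357 N.

R_B ≈ 357 N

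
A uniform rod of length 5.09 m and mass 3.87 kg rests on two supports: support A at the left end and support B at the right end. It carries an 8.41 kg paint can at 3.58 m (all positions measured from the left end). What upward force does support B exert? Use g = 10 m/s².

Choose support A as the axis so its reaction then has zero moment arm.
Beam weight: 3.87 × 10 = 38.7 N down at 2.545 m → arm 2.545 m, τ = 38.7 × 2.545 = 98.49 N·m clockwise.
Paint can: 8.41 × 10 = 84.1 N down at 3.58 m → arm 3.58 m, τ = 84.1 × 3.58 = 301.1 N·m clockwise.
Net load moment about support A = 399.6 N·m clockwise.
Reaction R at support B is upward at 5.09 m, arm 5.09 m → moment R × 5.09 counterclockwise.
Setting net torque to zero: R × 5.09 = 399.6 → R = 78.5 N.

R_B ≈ 78.5 N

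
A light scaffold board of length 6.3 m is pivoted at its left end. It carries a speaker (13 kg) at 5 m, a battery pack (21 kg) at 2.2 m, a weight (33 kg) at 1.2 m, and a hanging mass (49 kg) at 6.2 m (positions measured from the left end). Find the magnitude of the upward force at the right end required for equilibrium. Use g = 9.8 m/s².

F ≈ 707 N

Sum moments about the left end (the unknown pivot reaction has zero arm there).
Speaker: 13 × 9.8 = 127.4 N down at 5 m → arm 5 m, τ = 127.4 × 5 = 637 N·m clockwise.
Battery pack: 21 × 9.8 = 205.8 N down at 2.2 m → arm 2.2 m, τ = 205.8 × 2.2 = 452.8 N·m clockwise.
Weight: 33 × 9.8 = 323.4 N down at 1.2 m → arm 1.2 m, τ = 323.4 × 1.2 = 388.1 N·m clockwise.
Hanging mass: 49 × 9.8 = 480.2 N down at 6.2 m → arm 6.2 m, τ = 480.2 × 6.2 = 2977 N·m clockwise.
Net moment of the loads = 4455 N·m clockwise.
The upward force F acts at the right end, arm 6.3 m, giving F × 6.3 counterclockwise.
For rotational equilibrium, F × 6.3 = 4455, so F = 4455 / 6.3 = 707 N.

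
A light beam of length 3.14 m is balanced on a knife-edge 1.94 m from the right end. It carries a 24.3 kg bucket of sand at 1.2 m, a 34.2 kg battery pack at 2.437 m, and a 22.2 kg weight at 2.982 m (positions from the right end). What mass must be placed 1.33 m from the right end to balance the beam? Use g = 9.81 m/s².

Take moments about the knife-edge (at 1.94 m from the right end).
Bucket of sand: 24.3 × 9.81 = 238.4 N down at 1.2 m → arm 0.74 m, τ = 238.4 × 0.74 = 176.4 N·m clockwise.
Battery pack: 34.2 × 9.81 = 335.5 N down at 2.437 m → arm 0.497 m, τ = 335.5 × 0.497 = 166.7 N·m counterclockwise.
Weight: 22.2 × 9.81 = 217.8 N down at 2.982 m → arm 1.042 m, τ = 217.8 × 1.042 = 226.9 N·m counterclockwise.
Net moment of known loads = 217.2 N·m counterclockwise.
An unknown mass m at 1.33 m has arm 0.61 m; its moment is m·g·0.61 clockwise.
For rotational equilibrium, m × 9.81 × 0.61 = 217.2, so m = 217.2 / (9.81 × 0.61) = 36.3 kg.

m ≈ 36.3 kg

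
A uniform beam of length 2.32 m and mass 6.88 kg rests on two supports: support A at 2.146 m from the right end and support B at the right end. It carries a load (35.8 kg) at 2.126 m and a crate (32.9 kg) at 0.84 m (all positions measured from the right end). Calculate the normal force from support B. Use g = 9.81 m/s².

Choose support A as the axis so its reaction then has zero moment arm.
Beam weight: 6.88 × 9.81 = 67.49 N down at 1.16 m → arm 0.986 m, τ = 67.49 × 0.986 = 66.55 N·m clockwise.
Load: 35.8 × 9.81 = 351.2 N down at 2.126 m → arm 0.02 m, τ = 351.2 × 0.02 = 7.024 N·m clockwise.
Crate: 32.9 × 9.81 = 322.7 N down at 0.84 m → arm 1.306 m, τ = 322.7 × 1.306 = 421.4 N·m clockwise.
Net load moment about support A = 495 N·m clockwise.
Reaction R at support B is upward at 0 m, arm 2.146 m → moment R × 2.146 counterclockwise.
Balancing moments: R × 2.146 = 495, giving R = 231 N.

R_B ≈ 231 N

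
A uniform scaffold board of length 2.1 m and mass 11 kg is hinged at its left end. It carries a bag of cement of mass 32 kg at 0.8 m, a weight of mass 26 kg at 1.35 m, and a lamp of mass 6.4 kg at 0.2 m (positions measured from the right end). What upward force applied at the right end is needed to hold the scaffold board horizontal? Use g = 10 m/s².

Take moments about the left end.
Beam weight: 11 × 10 = 110 N down at 1.05 m → arm 1.05 m, τ = 110 × 1.05 = 115.5 N·m clockwise.
Bag of cement: 32 × 10 = 320 N down at 0.8 m → arm 1.3 m, τ = 320 × 1.3 = 416 N·m clockwise.
Weight: 26 × 10 = 260 N down at 1.35 m → arm 0.75 m, τ = 260 × 0.75 = 195 N·m clockwise.
Lamp: 6.4 × 10 = 64 N down at 0.2 m → arm 1.9 m, τ = 64 × 1.9 = 121.6 N·m clockwise.
Net moment of the loads = 848.1 N·m clockwise.
The upward force F acts at the right end, arm 2.1 m, giving F × 2.1 counterclockwise.
For rotational equilibrium, F × 2.1 = 848.1, so F = 848.1 / 2.1 = 404 N.

F ≈ 404 N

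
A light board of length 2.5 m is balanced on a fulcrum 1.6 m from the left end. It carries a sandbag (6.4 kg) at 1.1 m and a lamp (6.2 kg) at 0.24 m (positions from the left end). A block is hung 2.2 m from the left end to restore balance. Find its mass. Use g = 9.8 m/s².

Sum moments about the fulcrum (at 1.6 m from the left end) (the support reaction has zero arm there).
Sandbag: 6.4 × 9.8 = 62.72 N down at 1.1 m → arm 0.5 m, τ = 62.72 × 0.5 = 31.36 N·m counterclockwise.
Lamp: 6.2 × 9.8 = 60.76 N down at 0.24 m → arm 1.36 m, τ = 60.76 × 1.36 = 82.63 N·m counterclockwise.
Net moment of known loads = 114 N·m counterclockwise.
An unknown mass m at 2.2 m has arm 0.6 m; its moment is m·g·0.6 clockwise.
For rotational equilibrium, m × 9.8 × 0.6 = 114, so m = 114 / (9.8 × 0.6) = 19.4 kg.

m ≈ 19.4 kg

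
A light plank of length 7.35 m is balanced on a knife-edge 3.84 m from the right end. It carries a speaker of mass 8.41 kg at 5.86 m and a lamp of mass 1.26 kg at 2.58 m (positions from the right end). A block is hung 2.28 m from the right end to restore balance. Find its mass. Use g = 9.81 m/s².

m ≈ 9.87 kg

Take moments about the knife-edge (at 3.84 m from the right end).
Speaker: 8.41 × 9.81 = 82.5 N down at 5.86 m → arm 2.02 m, τ = 82.5 × 2.02 = 166.7 N·m counterclockwise.
Lamp: 1.26 × 9.81 = 12.36 N down at 2.58 m → arm 1.26 m, τ = 12.36 × 1.26 = 15.57 N·m clockwise.
Net moment of known loads = 151.1 N·m counterclockwise.
An unknown mass m at 2.28 m has arm 1.56 m; its moment is m·g·1.56 clockwise.
For rotational equilibrium, m × 9.81 × 1.56 = 151.1, so m = 151.1 / (9.81 × 1.56) = 9.87 kg.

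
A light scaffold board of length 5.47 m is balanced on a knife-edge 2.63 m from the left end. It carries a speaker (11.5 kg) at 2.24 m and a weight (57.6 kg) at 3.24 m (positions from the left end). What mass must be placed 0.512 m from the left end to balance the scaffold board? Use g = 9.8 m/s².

About the knife-edge (at 2.63 m from the left end):
Speaker: 11.5 × 9.8 = 112.7 N down at 2.24 m → arm 0.39 m, τ = 112.7 × 0.39 = 43.95 N·m counterclockwise.
Weight: 57.6 × 9.8 = 564.5 N down at 3.24 m → arm 0.61 m, τ = 564.5 × 0.61 = 344.3 N·m clockwise.
Net moment of known loads = 300.4 N·m clockwise.
An unknown mass m at 0.512 m has arm 2.118 m; its moment is m·g·2.118 counterclockwise.
Setting net torque to zero: m × 9.8 × 2.118 = 300.4 → m = 300.4 / (9.8 × 2.118) = 14.5 kg.

m ≈ 14.5 kg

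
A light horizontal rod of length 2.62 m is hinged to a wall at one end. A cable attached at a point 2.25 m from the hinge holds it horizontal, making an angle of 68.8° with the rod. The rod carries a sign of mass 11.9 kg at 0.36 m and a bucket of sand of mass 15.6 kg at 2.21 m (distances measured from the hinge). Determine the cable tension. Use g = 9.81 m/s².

Choose the hinge as the axis so the unknown hinge reaction has zero arm there.
Sign: 11.9 × 9.81 = 116.7 N down at 0.36 m → arm 0.36 m, τ = 116.7 × 0.36 = 42.01 N·m clockwise.
Bucket of sand: 15.6 × 9.81 = 153 N down at 2.21 m → arm 2.21 m, τ = 153 × 2.21 = 338.1 N·m clockwise.
Total clockwise load moment = 380.1 N·m.
The cable tension T acts at 2.25 m; only its component perpendicular to the rod, T sinθ, produces torque. sin 68.8° = 0.9323.
For rotational equilibrium, T × 2.25 × 0.9323 = 380.1, so T = 380.1 / 2.098 = 181 N.

T ≈ 181 N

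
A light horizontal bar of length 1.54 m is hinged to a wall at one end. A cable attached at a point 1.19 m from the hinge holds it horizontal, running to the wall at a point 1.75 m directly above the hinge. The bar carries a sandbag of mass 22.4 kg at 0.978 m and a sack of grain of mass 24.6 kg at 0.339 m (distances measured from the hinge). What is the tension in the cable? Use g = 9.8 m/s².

T ≈ 301 N

Choose the hinge as the axis so the unknown hinge reaction has zero arm there.
Sandbag: 22.4 × 9.8 = 219.5 N down at 0.978 m → arm 0.978 m, τ = 219.5 × 0.978 = 214.7 N·m clockwise.
Sack of grain: 24.6 × 9.8 = 241.1 N down at 0.339 m → arm 0.339 m, τ = 241.1 × 0.339 = 81.73 N·m clockwise.
Total clockwise load moment = 296.4 N·m.
The cable tension T acts at 1.19 m; only its component perpendicular to the bar, T sinθ, produces torque. sinθ = h/√(h²+d²) = 1.75/√(1.75²+1.19²) = 0.8269.
Setting net torque to zero: T × 1.19 × 0.8269 = 296.4 → T = 296.4 / 0.984 = 301 N.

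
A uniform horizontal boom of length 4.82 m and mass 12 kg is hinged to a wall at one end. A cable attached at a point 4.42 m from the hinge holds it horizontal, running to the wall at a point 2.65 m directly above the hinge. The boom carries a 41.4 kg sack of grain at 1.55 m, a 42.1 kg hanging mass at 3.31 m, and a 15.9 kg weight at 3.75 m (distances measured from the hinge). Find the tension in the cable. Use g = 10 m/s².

T ≈ 1290 N

Taking torques about the hinge:
Beam weight: 12 × 10 = 120 N down at 2.41 m → arm 2.41 m, τ = 120 × 2.41 = 289.2 N·m clockwise.
Sack of grain: 41.4 × 10 = 414 N down at 1.55 m → arm 1.55 m, τ = 414 × 1.55 = 641.7 N·m clockwise.
Hanging mass: 42.1 × 10 = 421 N down at 3.31 m → arm 3.31 m, τ = 421 × 3.31 = 1394 N·m clockwise.
Weight: 15.9 × 10 = 159 N down at 3.75 m → arm 3.75 m, τ = 159 × 3.75 = 596.2 N·m clockwise.
Total clockwise load moment = 2921 N·m.
The cable tension T acts at 4.42 m; only its component perpendicular to the boom, T sinθ, produces torque. sinθ = h/√(h²+d²) = 2.65/√(2.65²+4.42²) = 0.5142.
Στ = 0 ⇒ T × 4.42 × 0.5142 = 2921 ⇒ T = 2921 / 2.273 = 1290 N.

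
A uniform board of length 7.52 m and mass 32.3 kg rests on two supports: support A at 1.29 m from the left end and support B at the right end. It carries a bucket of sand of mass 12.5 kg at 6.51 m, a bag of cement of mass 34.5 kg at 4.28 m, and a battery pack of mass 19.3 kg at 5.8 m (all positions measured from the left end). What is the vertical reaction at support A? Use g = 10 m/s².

Take moments about support B.
Beam weight: 32.3 × 10 = 323 N down at 3.76 m → arm 3.76 m, τ = 323 × 3.76 = 1214 N·m counterclockwise.
Bucket of sand: 12.5 × 10 = 125 N down at 6.51 m → arm 1.01 m, τ = 125 × 1.01 = 126.2 N·m counterclockwise.
Bag of cement: 34.5 × 10 = 345 N down at 4.28 m → arm 3.24 m, τ = 345 × 3.24 = 1118 N·m counterclockwise.
Battery pack: 19.3 × 10 = 193 N down at 5.8 m → arm 1.72 m, τ = 193 × 1.72 = 332 N·m counterclockwise.
Net load moment about support B = 2790 N·m counterclockwise.
Reaction R at support A is upward at 1.29 m, arm 6.23 m → moment R × 6.23 clockwise.
Στ = 0 ⇒ R × 6.23 = 2790 ⇒ R = 448 N.

R_A ≈ 448 N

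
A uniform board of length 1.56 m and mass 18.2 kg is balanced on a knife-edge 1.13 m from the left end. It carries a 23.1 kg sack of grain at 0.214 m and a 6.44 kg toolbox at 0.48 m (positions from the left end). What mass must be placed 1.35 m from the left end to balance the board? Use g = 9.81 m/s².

m ≈ 144 kg

Choose the knife-edge (at 1.13 m from the left end) as the axis so the support reaction has zero arm there.
Beam weight: 18.2 × 9.81 = 178.5 N down at 0.78 m → arm 0.35 m, τ = 178.5 × 0.35 = 62.47 N·m counterclockwise.
Sack of grain: 23.1 × 9.81 = 226.6 N down at 0.214 m → arm 0.916 m, τ = 226.6 × 0.916 = 207.6 N·m counterclockwise.
Toolbox: 6.44 × 9.81 = 63.18 N down at 0.48 m → arm 0.65 m, τ = 63.18 × 0.65 = 41.07 N·m counterclockwise.
Net moment of known loads = 311.1 N·m counterclockwise.
An unknown mass m at 1.35 m has arm 0.22 m; its moment is m·g·0.22 clockwise.
Στ = 0 ⇒ m × 9.81 × 0.22 = 311.1 ⇒ m = 311.1 / (9.81 × 0.22) = 144 kg.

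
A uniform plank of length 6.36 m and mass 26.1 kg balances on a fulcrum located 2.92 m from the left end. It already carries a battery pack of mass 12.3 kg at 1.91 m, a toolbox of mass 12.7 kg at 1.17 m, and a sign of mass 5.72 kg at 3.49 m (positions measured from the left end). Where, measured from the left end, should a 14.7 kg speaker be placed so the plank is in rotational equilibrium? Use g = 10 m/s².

Sum moments about the fulcrum (at 2.92 m from the left end) (the support reaction has zero arm there).
Beam weight: 26.1 × 10 = 261 N down at 3.18 m → arm 0.26 m, τ = 261 × 0.26 = 67.86 N·m clockwise.
Battery pack: 12.3 × 10 = 123 N down at 1.91 m → arm 1.01 m, τ = 123 × 1.01 = 124.2 N·m counterclockwise.
Toolbox: 12.7 × 10 = 127 N down at 1.17 m → arm 1.75 m, τ = 127 × 1.75 = 222.2 N·m counterclockwise.
Sign: 5.72 × 10 = 57.2 N down at 3.49 m → arm 0.57 m, τ = 57.2 × 0.57 = 32.6 N·m clockwise.
Net moment of existing loads = 245.9 N·m counterclockwise.
The speaker weighs 14.7 × 10 = 147 N and must supply an equal clockwise moment, so its lever arm about the fulcrum is 245.9 / 147 = 1.67 m.
That puts it at 2.92 + 1.67 = 4.59 m from the left end.

x ≈ 4.59 m from the left end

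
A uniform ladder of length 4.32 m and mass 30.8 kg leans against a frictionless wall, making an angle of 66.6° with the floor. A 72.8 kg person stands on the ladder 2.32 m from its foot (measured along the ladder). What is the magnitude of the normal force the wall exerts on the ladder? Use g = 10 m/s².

N_wall ≈ 236 N

Choose the foot of the ladder as the axis so the floor normal and friction both act there and drop out.
Ladder weight 30.8×10 = 308 N acts at 2.16 m along the ladder; its horizontal arm is 2.16·cos66.6° = 0.8578 m → τ = 264.2 N·m clockwise.
Person: 72.8×10 = 728 N at 2.32 m → arm 0.9214 m → τ = 670.8 N·m clockwise.
Wall normal N acts horizontally at the top; its moment arm is the height L sinθ = 4.32·sin66.6° = 3.965 m, counterclockwise.
For rotational equilibrium, N × 3.965 = 935, so N = 236 N.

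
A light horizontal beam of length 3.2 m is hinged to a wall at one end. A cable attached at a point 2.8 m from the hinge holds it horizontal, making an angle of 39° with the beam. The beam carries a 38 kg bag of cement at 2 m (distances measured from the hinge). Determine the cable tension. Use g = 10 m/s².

Taking torques about the hinge:
Bag of cement: 38 × 10 = 380 N down at 2 m → arm 2 m, τ = 380 × 2 = 760 N·m clockwise.
Total clockwise load moment = 760 N·m.
The cable tension T acts at 2.8 m; only its component perpendicular to the beam, T sinθ, produces torque. sin 39° = 0.6293.
Balancing moments: T × 2.8 × 0.6293 = 760, giving T = 760 / 1.762 = 431 N.

T ≈ 431 N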